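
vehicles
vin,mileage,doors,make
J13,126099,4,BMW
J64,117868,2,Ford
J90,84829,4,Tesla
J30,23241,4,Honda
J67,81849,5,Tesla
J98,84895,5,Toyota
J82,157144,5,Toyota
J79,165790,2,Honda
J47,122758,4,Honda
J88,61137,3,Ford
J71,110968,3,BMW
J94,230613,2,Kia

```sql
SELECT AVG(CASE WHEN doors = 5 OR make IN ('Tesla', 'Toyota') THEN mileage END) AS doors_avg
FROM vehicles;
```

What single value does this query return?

vin=J13: ✗
vin=J64: ✗
vin=J90: ✓ → 84829
vin=J30: ✗
vin=J67: ✓ → 81849
vin=J98: ✓ → 84895
vin=J82: ✓ → 157144
vin=J79: ✗
vin=J47: ✗
vin=J88: ✗
vin=J71: ✗
vin=J94: ✗
doors_avg = (84829 + 81849 + 84895 + 157144) / 4 = 102179.25

102179.25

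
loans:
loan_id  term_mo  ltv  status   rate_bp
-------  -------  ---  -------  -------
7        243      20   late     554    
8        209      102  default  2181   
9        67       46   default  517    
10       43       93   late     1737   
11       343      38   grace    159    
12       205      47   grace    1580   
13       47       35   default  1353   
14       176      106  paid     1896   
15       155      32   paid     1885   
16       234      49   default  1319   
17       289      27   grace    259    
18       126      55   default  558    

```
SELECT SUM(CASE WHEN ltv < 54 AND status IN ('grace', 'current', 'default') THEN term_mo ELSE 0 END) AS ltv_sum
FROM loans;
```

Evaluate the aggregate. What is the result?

loan_id=7: ✗
loan_id=8: ✗
loan_id=9: ✓ → 67
loan_id=10: ✗
loan_id=11: ✓ → 343
loan_id=12: ✓ → 205
loan_id=13: ✓ → 47
loan_id=14: ✗
loan_id=15: ✗
loan_id=16: ✓ → 234
loan_id=17: ✓ → 289
loan_id=18: ✗
ltv_sum = 67 + 343 + 205 + 47 + 234 + 289 = 1185

1185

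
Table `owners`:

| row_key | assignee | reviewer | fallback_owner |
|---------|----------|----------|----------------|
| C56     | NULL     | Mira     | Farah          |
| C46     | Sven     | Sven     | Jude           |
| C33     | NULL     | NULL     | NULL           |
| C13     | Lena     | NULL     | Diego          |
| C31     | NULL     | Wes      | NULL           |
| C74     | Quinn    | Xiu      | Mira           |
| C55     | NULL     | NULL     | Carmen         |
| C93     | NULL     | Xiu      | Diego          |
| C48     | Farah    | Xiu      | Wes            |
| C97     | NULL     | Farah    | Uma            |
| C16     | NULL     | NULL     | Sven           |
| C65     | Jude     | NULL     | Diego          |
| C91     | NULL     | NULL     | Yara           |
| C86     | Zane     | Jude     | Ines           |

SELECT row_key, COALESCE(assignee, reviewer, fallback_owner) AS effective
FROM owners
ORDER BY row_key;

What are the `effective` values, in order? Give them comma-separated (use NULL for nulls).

row_key=C13: assignee=Lena → Lena
row_key=C16: assignee=NULL, reviewer=NULL, fallback_owner=Sven → Sven
row_key=C31: assignee=NULL, reviewer=Wes → Wes
row_key=C33: assignee=NULL, reviewer=NULL, fallback_owner=NULL (all NULL) → NULL
row_key=C46: assignee=Sven → Sven
row_key=C48: assignee=Farah → Farah
row_key=C55: assignee=NULL, reviewer=NULL, fallback_owner=Carmen → Carmen
row_key=C56: assignee=NULL, reviewer=Mira → Mira
row_key=C65: assignee=Jude → Jude
row_key=C74: assignee=Quinn → Quinn
row_key=C86: assignee=Zane → Zane
row_key=C91: assignee=NULL, reviewer=NULL, fallback_owner=Yara → Yara
row_key=C93: assignee=NULL, reviewer=Xiu → Xiu
row_key=C97: assignee=NULL, reviewer=Farah → Farah

Lena, Sven, Wes, NULL, Sven, Farah, Carmen, Mira, Jude, Quinn, Zane, Yara, Xiu, Farah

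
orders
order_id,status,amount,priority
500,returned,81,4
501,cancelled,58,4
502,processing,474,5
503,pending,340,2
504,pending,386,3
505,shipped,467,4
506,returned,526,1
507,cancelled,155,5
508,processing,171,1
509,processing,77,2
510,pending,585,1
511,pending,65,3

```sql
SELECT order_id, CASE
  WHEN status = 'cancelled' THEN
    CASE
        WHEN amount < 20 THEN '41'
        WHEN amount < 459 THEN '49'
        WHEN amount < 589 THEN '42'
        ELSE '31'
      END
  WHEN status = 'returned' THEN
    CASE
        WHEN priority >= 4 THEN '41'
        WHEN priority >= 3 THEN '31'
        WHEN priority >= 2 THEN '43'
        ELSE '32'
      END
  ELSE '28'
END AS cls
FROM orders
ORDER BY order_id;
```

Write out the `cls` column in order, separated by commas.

order_id=500: status='returned' → inner[priority >= 4] → 41
order_id=501: status='cancelled' → inner[amount < 459] → 49
order_id=502: status='processing' → outer ELSE → 28
order_id=503: status='pending' → outer ELSE → 28
order_id=504: status='pending' → outer ELSE → 28
order_id=505: status='shipped' → outer ELSE → 28
order_id=506: status='returned' → inner[ELSE] → 32
order_id=507: status='cancelled' → inner[amount < 459] → 49
order_id=508: status='processing' → outer ELSE → 28
order_id=509: status='processing' → outer ELSE → 28
order_id=510: status='pending' → outer ELSE → 28
order_id=511: status='pending' → outer ELSE → 28

41, 49, 28, 28, 28, 28, 32, 49, 28, 28, 28, 28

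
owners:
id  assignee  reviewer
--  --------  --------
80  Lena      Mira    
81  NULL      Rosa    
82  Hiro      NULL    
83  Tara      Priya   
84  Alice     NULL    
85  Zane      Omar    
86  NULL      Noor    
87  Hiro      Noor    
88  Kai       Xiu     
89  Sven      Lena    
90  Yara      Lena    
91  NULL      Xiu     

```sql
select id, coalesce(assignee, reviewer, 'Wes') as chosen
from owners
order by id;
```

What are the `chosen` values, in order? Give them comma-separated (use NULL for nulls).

Lena, Rosa, Hiro, Tara, Alice, Zane, Noor, Hiro, Kai, Sven, Yara, Xiu

id=80: assignee=Lena → Lena
id=81: assignee=NULL, reviewer=Rosa → Rosa
id=82: assignee=Hiro → Hiro
id=83: assignee=Tara → Tara
id=84: assignee=Alice → Alice
id=85: assignee=Zane → Zane
id=86: assignee=NULL, reviewer=Noor → Noor
id=87: assignee=Hiro → Hiro
id=88: assignee=Kai → Kai
id=89: assignee=Sven → Sven
id=90: assignee=Yara → Yara
id=91: assignee=NULL, reviewer=Xiu → Xiu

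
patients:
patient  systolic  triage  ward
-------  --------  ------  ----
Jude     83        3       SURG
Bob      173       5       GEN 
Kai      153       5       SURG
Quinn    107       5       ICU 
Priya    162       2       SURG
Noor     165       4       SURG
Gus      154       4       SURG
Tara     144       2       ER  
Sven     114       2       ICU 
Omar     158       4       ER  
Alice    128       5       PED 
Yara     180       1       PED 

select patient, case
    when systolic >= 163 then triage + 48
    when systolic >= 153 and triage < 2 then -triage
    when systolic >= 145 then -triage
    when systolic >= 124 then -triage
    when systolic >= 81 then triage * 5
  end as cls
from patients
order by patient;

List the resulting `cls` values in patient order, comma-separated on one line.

patient=Alice: systolic >= 124 → -5
patient=Bob: systolic >= 163 → 53
patient=Gus: systolic >= 145 → -4
patient=Jude: systolic >= 81 → 15
patient=Kai: systolic >= 145 → -5
patient=Noor: systolic >= 163 → 52
patient=Omar: systolic >= 145 → -4
patient=Priya: systolic >= 145 → -2
patient=Quinn: systolic >= 81 → 25
patient=Sven: systolic >= 81 → 10
patient=Tara: systolic >= 124 → -2
patient=Yara: systolic >= 163 → 49

-5, 53, -4, 15, -5, 52, -4, -2, 25, 10, -2, 49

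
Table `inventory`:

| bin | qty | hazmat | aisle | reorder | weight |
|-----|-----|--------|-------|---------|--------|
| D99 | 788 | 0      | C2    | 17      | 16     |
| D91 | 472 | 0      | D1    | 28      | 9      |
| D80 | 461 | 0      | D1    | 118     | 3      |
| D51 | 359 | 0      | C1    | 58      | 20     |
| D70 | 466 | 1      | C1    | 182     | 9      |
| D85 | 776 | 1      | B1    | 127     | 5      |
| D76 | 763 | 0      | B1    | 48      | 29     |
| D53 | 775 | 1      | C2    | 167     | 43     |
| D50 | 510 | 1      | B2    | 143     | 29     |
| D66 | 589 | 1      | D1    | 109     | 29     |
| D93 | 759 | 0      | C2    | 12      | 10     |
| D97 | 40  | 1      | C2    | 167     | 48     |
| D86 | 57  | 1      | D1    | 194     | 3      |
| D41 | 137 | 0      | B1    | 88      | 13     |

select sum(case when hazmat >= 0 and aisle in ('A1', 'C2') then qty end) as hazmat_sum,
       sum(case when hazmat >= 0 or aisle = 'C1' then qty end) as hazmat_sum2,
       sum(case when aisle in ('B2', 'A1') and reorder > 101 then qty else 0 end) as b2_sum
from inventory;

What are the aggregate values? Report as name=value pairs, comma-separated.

[hazmat_sum: hazmat >= 0 and aisle in ('A1', 'C2')]
bin=D99: ✓ → 788
bin=D91: ✗
bin=D80: ✗
bin=D51: ✗
bin=D70: ✗
bin=D85: ✗
bin=D76: ✗
bin=D53: ✓ → 775
bin=D50: ✗
bin=D66: ✗
bin=D93: ✓ → 759
bin=D97: ✓ → 40
bin=D86: ✗
bin=D41: ✗
hazmat_sum = 788 + 775 + 759 + 40 = 2362
—
[hazmat_sum2: hazmat >= 0 or aisle = 'C1']
bin=D99: ✓ → 788
bin=D91: ✓ → 472
bin=D80: ✓ → 461
bin=D51: ✓ → 359
bin=D70: ✓ → 466
bin=D85: ✓ → 776
bin=D76: ✓ → 763
bin=D53: ✓ → 775
bin=D50: ✓ → 510
bin=D66: ✓ → 589
bin=D93: ✓ → 759
bin=D97: ✓ → 40
bin=D86: ✓ → 57
bin=D41: ✓ → 137
hazmat_sum2 = 788 + 472 + 461 + 359 + 466 + 776 + 763 + 775 + 510 + 589 + 759 + 40 + 57 + 137 = 6952
—
[b2_sum: aisle in ('B2', 'A1') and reorder > 101]
bin=D99: ✗
bin=D91: ✗
bin=D80: ✗
bin=D51: ✗
bin=D70: ✗
bin=D85: ✗
bin=D76: ✗
bin=D53: ✗
bin=D50: ✓ → 510
bin=D66: ✗
bin=D93: ✗
bin=D97: ✗
bin=D86: ✗
bin=D41: ✗
b2_sum = 510

hazmat_sum=2362, hazmat_sum2=6952, b2_sum=510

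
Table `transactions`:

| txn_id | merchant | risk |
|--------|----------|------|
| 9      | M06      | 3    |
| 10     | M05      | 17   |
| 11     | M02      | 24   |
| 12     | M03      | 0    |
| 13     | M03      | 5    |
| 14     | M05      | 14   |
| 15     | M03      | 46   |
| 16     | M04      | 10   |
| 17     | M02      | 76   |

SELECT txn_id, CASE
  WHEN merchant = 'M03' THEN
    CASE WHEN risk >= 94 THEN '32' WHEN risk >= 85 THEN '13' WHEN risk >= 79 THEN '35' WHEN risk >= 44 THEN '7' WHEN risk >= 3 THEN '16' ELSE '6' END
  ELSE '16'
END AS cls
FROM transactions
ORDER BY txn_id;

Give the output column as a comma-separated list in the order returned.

txn_id=9: merchant='M06' → outer ELSE → 16
txn_id=10: merchant='M05' → outer ELSE → 16
txn_id=11: merchant='M02' → outer ELSE → 16
txn_id=12: merchant='M03' → inner[ELSE] → 6
txn_id=13: merchant='M03' → inner[risk >= 3] → 16
txn_id=14: merchant='M05' → outer ELSE → 16
txn_id=15: merchant='M03' → inner[risk >= 44] → 7
txn_id=16: merchant='M04' → outer ELSE → 16
txn_id=17: merchant='M02' → outer ELSE → 16

16, 16, 16, 6, 16, 16, 7, 16, 16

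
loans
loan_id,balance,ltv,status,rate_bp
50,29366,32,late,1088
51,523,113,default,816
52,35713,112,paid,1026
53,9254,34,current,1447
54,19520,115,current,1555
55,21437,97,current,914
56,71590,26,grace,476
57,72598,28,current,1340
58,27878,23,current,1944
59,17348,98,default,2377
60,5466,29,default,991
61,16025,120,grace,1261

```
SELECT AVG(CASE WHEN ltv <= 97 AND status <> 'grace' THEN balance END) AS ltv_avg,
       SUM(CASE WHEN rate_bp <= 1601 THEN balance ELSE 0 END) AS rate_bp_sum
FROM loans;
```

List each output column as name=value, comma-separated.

ltv_avg=27666.5, rate_bp_sum=281492

[ltv_avg: ltv <= 97 AND status <> 'grace']
loan_id=50: ✓ → 29366
loan_id=51: ✗
loan_id=52: ✗
loan_id=53: ✓ → 9254
loan_id=54: ✗
loan_id=55: ✓ → 21437
loan_id=56: ✗
loan_id=57: ✓ → 72598
loan_id=58: ✓ → 27878
loan_id=59: ✗
loan_id=60: ✓ → 5466
loan_id=61: ✗
ltv_avg = (29366 + 9254 + 21437 + 72598 + 27878 + 5466) / 6 = 27666.5
—
[rate_bp_sum: rate_bp <= 1601]
loan_id=50: ✓ → 29366
loan_id=51: ✓ → 523
loan_id=52: ✓ → 35713
loan_id=53: ✓ → 9254
loan_id=54: ✓ → 19520
loan_id=55: ✓ → 21437
loan_id=56: ✓ → 71590
loan_id=57: ✓ → 72598
loan_id=58: ✗
loan_id=59: ✗
loan_id=60: ✓ → 5466
loan_id=61: ✓ → 16025
rate_bp_sum = 29366 + 523 + 35713 + 9254 + 19520 + 21437 + 71590 + 72598 + 5466 + 16025 = 281492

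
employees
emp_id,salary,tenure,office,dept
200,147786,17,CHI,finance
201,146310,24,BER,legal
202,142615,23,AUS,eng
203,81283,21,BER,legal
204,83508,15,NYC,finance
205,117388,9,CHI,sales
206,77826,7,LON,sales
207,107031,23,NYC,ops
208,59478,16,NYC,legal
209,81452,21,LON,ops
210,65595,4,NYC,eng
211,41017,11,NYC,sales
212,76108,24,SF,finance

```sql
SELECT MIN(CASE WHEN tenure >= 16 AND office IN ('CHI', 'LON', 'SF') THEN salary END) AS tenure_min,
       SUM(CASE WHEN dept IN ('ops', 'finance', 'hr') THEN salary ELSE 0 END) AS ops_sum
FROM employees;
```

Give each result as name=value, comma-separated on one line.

tenure_min=76108, ops_sum=495885

[tenure_min: tenure >= 16 AND office IN ('CHI', 'LON', 'SF')]
emp_id=200: ✓ → 147786
emp_id=201: ✗
emp_id=202: ✗
emp_id=203: ✗
emp_id=204: ✗
emp_id=205: ✗
emp_id=206: ✗
emp_id=207: ✗
emp_id=208: ✗
emp_id=209: ✓ → 81452
emp_id=210: ✗
emp_id=211: ✗
emp_id=212: ✓ → 76108
tenure_min = MIN(147786, 81452, 76108) = 76108
—
[ops_sum: dept IN ('ops', 'finance', 'hr')]
emp_id=200: ✓ → 147786
emp_id=201: ✗
emp_id=202: ✗
emp_id=203: ✗
emp_id=204: ✓ → 83508
emp_id=205: ✗
emp_id=206: ✗
emp_id=207: ✓ → 107031
emp_id=208: ✗
emp_id=209: ✓ → 81452
emp_id=210: ✗
emp_id=211: ✗
emp_id=212: ✓ → 76108
ops_sum = 147786 + 83508 + 107031 + 81452 + 76108 = 495885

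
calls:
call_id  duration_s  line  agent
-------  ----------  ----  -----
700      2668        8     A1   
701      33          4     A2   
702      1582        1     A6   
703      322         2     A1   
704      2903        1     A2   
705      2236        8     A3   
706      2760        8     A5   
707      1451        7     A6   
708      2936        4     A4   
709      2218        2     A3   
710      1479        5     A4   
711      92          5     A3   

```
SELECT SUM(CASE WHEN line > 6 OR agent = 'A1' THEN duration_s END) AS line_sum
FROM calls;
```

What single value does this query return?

9437

call_id=700: ✓ → 2668
call_id=701: ✗
call_id=702: ✗
call_id=703: ✓ → 322
call_id=704: ✗
call_id=705: ✓ → 2236
call_id=706: ✓ → 2760
call_id=707: ✓ → 1451
call_id=708: ✗
call_id=709: ✗
call_id=710: ✗
call_id=711: ✗
line_sum = 2668 + 322 + 2236 + 2760 + 1451 = 9437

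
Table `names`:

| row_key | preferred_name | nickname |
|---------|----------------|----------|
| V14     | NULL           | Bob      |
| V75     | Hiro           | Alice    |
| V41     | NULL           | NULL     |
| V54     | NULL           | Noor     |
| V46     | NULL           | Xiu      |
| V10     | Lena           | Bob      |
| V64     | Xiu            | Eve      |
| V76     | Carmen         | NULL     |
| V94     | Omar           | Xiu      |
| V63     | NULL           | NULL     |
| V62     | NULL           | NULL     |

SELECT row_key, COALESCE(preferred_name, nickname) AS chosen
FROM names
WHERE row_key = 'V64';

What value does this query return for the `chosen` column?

row_key = V64: preferred_name=Xiu, nickname=Eve.
preferred_name=Xiu → Xiu

Xiu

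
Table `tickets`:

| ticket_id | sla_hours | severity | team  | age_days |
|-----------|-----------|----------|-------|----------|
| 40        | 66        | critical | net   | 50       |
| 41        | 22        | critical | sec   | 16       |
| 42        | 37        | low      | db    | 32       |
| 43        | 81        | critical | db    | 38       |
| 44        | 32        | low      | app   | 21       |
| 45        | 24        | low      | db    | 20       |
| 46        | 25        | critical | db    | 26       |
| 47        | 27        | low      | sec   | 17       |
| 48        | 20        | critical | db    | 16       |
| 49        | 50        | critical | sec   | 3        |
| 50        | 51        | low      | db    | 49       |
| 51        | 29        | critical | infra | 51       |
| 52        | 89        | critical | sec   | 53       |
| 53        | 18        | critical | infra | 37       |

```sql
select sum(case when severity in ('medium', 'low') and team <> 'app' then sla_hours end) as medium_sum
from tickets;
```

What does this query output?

139

ticket_id=40: ✗
ticket_id=41: ✗
ticket_id=42: ✓ → 37
ticket_id=43: ✗
ticket_id=44: ✗
ticket_id=45: ✓ → 24
ticket_id=46: ✗
ticket_id=47: ✓ → 27
ticket_id=48: ✗
ticket_id=49: ✗
ticket_id=50: ✓ → 51
ticket_id=51: ✗
ticket_id=52: ✗
ticket_id=53: ✗
medium_sum = 37 + 24 + 27 + 51 = 139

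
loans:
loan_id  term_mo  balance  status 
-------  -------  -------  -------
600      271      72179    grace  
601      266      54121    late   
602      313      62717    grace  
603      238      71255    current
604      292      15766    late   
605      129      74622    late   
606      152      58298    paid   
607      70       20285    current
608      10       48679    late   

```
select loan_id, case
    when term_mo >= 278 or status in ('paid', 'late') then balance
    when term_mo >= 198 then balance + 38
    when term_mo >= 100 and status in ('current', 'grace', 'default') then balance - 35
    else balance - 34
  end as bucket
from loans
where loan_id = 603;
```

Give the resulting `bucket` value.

71293

loan_id = 603: term_mo=238, balance=71255, status=current.
term_mo >= 278 or status in ('paid', 'late') → false
term_mo >= 198 → true → 71293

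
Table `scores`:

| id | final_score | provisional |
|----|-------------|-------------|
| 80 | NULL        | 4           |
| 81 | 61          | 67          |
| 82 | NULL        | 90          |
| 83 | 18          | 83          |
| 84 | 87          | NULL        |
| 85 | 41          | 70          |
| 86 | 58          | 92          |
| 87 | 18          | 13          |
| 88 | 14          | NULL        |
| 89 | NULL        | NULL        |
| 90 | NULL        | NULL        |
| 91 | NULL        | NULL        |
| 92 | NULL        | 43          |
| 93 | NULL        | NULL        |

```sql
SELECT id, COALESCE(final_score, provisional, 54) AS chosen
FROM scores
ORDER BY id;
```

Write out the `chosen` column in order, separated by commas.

id=80: final_score=NULL, provisional=4 → 4
id=81: final_score=61 → 61
id=82: final_score=NULL, provisional=90 → 90
id=83: final_score=18 → 18
id=84: final_score=87 → 87
id=85: final_score=41 → 41
id=86: final_score=58 → 58
id=87: final_score=18 → 18
id=88: final_score=14 → 14
id=89: final_score=NULL, provisional=NULL, → literal 54 → 54
id=90: final_score=NULL, provisional=NULL, → literal 54 → 54
id=91: final_score=NULL, provisional=NULL, → literal 54 → 54
id=92: final_score=NULL, provisional=43 → 43
id=93: final_score=NULL, provisional=NULL, → literal 54 → 54

4, 61, 90, 18, 87, 41, 58, 18, 14, 54, 54, 54, 43, 54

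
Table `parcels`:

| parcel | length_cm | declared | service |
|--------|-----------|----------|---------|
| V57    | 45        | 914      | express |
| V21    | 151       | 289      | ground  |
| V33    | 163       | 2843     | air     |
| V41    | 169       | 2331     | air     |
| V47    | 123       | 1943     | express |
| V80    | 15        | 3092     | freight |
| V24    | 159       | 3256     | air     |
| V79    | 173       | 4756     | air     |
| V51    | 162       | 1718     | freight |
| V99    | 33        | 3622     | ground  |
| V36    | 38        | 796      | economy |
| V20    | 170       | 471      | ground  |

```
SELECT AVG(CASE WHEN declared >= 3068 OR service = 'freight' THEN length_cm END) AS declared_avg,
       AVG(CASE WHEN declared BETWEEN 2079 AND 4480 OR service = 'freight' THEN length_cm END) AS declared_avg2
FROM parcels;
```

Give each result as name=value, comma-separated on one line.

declared_avg=108.4, declared_avg2=116.8333333333

[declared_avg: declared >= 3068 OR service = 'freight']
parcel=V57: ✗
parcel=V21: ✗
parcel=V33: ✗
parcel=V41: ✗
parcel=V47: ✗
parcel=V80: ✓ → 15
parcel=V24: ✓ → 159
parcel=V79: ✓ → 173
parcel=V51: ✓ → 162
parcel=V99: ✓ → 33
parcel=V36: ✗
parcel=V20: ✗
declared_avg = (15 + 159 + 173 + 162 + 33) / 5 = 108.4
—
[declared_avg2: declared BETWEEN 2079 AND 4480 OR service = 'freight']
parcel=V57: ✗
parcel=V21: ✗
parcel=V33: ✓ → 163
parcel=V41: ✓ → 169
parcel=V47: ✗
parcel=V80: ✓ → 15
parcel=V24: ✓ → 159
parcel=V79: ✗
parcel=V51: ✓ → 162
parcel=V99: ✓ → 33
parcel=V36: ✗
parcel=V20: ✗
declared_avg2 = (163 + 169 + 15 + 159 + 162 + 33) / 6 = 116.8333333333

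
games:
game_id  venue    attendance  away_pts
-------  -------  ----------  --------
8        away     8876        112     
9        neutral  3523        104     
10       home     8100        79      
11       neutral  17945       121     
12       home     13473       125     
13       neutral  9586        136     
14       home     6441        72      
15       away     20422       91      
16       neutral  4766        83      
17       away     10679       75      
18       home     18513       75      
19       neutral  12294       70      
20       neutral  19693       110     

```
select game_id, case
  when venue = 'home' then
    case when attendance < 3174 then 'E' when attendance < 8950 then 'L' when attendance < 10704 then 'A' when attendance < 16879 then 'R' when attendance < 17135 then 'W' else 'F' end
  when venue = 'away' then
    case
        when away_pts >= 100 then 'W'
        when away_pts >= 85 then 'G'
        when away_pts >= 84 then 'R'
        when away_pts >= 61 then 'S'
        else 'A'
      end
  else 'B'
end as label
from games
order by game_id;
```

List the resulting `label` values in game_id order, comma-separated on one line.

W, B, L, B, R, B, L, G, B, S, F, B, B

game_id=8: venue='away' → inner[away_pts >= 100] → W
game_id=9: venue='neutral' → outer ELSE → B
game_id=10: venue='home' → inner[attendance < 8950] → L
game_id=11: venue='neutral' → outer ELSE → B
game_id=12: venue='home' → inner[attendance < 16879] → R
game_id=13: venue='neutral' → outer ELSE → B
game_id=14: venue='home' → inner[attendance < 8950] → L
game_id=15: venue='away' → inner[away_pts >= 85] → G
game_id=16: venue='neutral' → outer ELSE → B
game_id=17: venue='away' → inner[away_pts >= 61] → S
game_id=18: venue='home' → inner[ELSE] → F
game_id=19: venue='neutral' → outer ELSE → B
game_id=20: venue='neutral' → outer ELSE → B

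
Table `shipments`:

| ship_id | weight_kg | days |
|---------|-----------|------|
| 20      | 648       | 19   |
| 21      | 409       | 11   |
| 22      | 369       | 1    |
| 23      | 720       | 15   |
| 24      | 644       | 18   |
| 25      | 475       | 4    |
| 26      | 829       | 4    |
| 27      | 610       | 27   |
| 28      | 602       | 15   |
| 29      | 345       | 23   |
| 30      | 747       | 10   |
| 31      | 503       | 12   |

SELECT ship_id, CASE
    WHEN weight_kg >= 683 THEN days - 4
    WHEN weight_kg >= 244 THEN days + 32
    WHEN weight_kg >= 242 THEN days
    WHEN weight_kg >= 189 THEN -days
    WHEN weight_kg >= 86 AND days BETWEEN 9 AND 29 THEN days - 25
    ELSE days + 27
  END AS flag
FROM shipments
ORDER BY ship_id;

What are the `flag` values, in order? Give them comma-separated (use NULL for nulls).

ship_id=20: weight_kg >= 244 → 51
ship_id=21: weight_kg >= 244 → 43
ship_id=22: weight_kg >= 244 → 33
ship_id=23: weight_kg >= 683 → 11
ship_id=24: weight_kg >= 244 → 50
ship_id=25: weight_kg >= 244 → 36
ship_id=26: weight_kg >= 683 → 0
ship_id=27: weight_kg >= 244 → 59
ship_id=28: weight_kg >= 244 → 47
ship_id=29: weight_kg >= 244 → 55
ship_id=30: weight_kg >= 683 → 6
ship_id=31: weight_kg >= 244 → 44

51, 43, 33, 11, 50, 36, 0, 59, 47, 55, 6, 44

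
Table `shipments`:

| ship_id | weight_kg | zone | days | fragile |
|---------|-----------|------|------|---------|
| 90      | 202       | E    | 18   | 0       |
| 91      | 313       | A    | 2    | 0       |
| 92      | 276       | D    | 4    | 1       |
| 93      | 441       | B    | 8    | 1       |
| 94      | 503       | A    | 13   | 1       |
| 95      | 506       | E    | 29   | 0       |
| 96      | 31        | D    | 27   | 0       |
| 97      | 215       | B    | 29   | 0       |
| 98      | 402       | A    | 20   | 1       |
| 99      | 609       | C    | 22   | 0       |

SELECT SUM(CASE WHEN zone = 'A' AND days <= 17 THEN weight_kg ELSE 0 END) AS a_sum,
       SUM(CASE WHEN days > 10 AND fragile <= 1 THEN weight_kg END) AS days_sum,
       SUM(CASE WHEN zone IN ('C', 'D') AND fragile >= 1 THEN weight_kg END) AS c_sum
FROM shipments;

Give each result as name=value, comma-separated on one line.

[a_sum: zone = 'A' AND days <= 17]
ship_id=90: ✗
ship_id=91: ✓ → 313
ship_id=92: ✗
ship_id=93: ✗
ship_id=94: ✓ → 503
ship_id=95: ✗
ship_id=96: ✗
ship_id=97: ✗
ship_id=98: ✗
ship_id=99: ✗
a_sum = 313 + 503 = 816
—
[days_sum: days > 10 AND fragile <= 1]
ship_id=90: ✓ → 202
ship_id=91: ✗
ship_id=92: ✗
ship_id=93: ✗
ship_id=94: ✓ → 503
ship_id=95: ✓ → 506
ship_id=96: ✓ → 31
ship_id=97: ✓ → 215
ship_id=98: ✓ → 402
ship_id=99: ✓ → 609
days_sum = 202 + 503 + 506 + 31 + 215 + 402 + 609 = 2468
—
[c_sum: zone IN ('C', 'D') AND fragile >= 1]
ship_id=90: ✗
ship_id=91: ✗
ship_id=92: ✓ → 276
ship_id=93: ✗
ship_id=94: ✗
ship_id=95: ✗
ship_id=96: ✗
ship_id=97: ✗
ship_id=98: ✗
ship_id=99: ✗
c_sum = 276

a_sum=816, days_sum=2468, c_sum=276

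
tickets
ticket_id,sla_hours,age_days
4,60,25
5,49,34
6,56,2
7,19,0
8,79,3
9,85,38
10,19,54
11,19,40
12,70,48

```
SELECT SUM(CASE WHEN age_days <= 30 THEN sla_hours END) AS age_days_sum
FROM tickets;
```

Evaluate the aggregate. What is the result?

ticket_id=4: ✓ → 60
ticket_id=5: ✗
ticket_id=6: ✓ → 56
ticket_id=7: ✓ → 19
ticket_id=8: ✓ → 79
ticket_id=9: ✗
ticket_id=10: ✗
ticket_id=11: ✗
ticket_id=12: ✗
age_days_sum = 60 + 56 + 19 + 79 = 214

214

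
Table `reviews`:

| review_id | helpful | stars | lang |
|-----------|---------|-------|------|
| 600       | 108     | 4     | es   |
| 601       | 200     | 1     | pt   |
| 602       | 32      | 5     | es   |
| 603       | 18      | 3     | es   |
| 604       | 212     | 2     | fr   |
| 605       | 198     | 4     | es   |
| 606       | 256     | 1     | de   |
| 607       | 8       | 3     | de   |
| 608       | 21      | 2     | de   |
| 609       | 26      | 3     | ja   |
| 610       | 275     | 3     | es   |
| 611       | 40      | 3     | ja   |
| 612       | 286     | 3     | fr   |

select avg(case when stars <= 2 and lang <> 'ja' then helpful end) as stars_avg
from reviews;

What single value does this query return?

review_id=600: ✗
review_id=601: ✓ → 200
review_id=602: ✗
review_id=603: ✗
review_id=604: ✓ → 212
review_id=605: ✗
review_id=606: ✓ → 256
review_id=607: ✗
review_id=608: ✓ → 21
review_id=609: ✗
review_id=610: ✗
review_id=611: ✗
review_id=612: ✗
stars_avg = (200 + 212 + 256 + 21) / 4 = 172.25

172.25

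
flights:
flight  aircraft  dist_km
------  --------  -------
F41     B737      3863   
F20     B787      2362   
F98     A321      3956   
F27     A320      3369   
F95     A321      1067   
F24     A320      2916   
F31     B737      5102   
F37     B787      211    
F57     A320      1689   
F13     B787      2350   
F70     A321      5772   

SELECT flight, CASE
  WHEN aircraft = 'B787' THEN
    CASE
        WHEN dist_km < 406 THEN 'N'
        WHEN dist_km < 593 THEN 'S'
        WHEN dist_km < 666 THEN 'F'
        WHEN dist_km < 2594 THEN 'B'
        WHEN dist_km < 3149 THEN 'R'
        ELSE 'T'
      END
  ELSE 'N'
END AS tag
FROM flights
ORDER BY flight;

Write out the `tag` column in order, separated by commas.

flight=F13: aircraft='B787' → inner[dist_km < 2594] → B
flight=F20: aircraft='B787' → inner[dist_km < 2594] → B
flight=F24: aircraft='A320' → outer ELSE → N
flight=F27: aircraft='A320' → outer ELSE → N
flight=F31: aircraft='B737' → outer ELSE → N
flight=F37: aircraft='B787' → inner[dist_km < 406] → N
flight=F41: aircraft='B737' → outer ELSE → N
flight=F57: aircraft='A320' → outer ELSE → N
flight=F70: aircraft='A321' → outer ELSE → N
flight=F95: aircraft='A321' → outer ELSE → N
flight=F98: aircraft='A321' → outer ELSE → N

B, B, N, N, N, N, N, N, N, N, N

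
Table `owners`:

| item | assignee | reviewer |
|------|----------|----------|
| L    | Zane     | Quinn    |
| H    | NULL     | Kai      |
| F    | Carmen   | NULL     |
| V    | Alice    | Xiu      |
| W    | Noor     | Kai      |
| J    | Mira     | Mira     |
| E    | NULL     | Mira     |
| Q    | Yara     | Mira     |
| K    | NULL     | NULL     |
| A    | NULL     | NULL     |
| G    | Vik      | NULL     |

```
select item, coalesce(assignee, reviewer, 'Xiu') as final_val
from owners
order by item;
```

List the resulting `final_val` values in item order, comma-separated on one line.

Xiu, Mira, Carmen, Vik, Kai, Mira, Xiu, Zane, Yara, Alice, Noor

item=A: assignee=NULL, reviewer=NULL, → literal Xiu → Xiu
item=E: assignee=NULL, reviewer=Mira → Mira
item=F: assignee=Carmen → Carmen
item=G: assignee=Vik → Vik
item=H: assignee=NULL, reviewer=Kai → Kai
item=J: assignee=Mira → Mira
item=K: assignee=NULL, reviewer=NULL, → literal Xiu → Xiu
item=L: assignee=Zane → Zane
item=Q: assignee=Yara → Yara
item=V: assignee=Alice → Alice
item=W: assignee=Noor → Noor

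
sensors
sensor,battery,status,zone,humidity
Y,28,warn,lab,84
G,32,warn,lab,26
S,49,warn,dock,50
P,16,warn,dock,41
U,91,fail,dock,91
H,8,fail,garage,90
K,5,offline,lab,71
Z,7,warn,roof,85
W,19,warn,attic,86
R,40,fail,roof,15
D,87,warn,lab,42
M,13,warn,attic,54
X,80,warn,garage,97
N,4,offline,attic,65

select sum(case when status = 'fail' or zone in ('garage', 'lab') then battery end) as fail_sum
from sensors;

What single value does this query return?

371

sensor=Y: ✓ → 28
sensor=G: ✓ → 32
sensor=S: ✗
sensor=P: ✗
sensor=U: ✓ → 91
sensor=H: ✓ → 8
sensor=K: ✓ → 5
sensor=Z: ✗
sensor=W: ✗
sensor=R: ✓ → 40
sensor=D: ✓ → 87
sensor=M: ✗
sensor=X: ✓ → 80
sensor=N: ✗
fail_sum = 28 + 32 + 91 + 8 + 5 + 40 + 87 + 80 = 371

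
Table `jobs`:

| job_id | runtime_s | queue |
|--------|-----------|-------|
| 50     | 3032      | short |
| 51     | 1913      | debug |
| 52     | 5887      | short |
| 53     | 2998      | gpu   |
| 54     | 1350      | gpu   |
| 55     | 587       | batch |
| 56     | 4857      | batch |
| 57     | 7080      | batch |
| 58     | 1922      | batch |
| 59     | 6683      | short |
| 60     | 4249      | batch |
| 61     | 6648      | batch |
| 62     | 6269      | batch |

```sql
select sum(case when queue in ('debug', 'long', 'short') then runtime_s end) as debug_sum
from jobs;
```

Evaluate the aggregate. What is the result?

17515

job_id=50: ✓ → 3032
job_id=51: ✓ → 1913
job_id=52: ✓ → 5887
job_id=53: ✗
job_id=54: ✗
job_id=55: ✗
job_id=56: ✗
job_id=57: ✗
job_id=58: ✗
job_id=59: ✓ → 6683
job_id=60: ✗
job_id=61: ✗
job_id=62: ✗
debug_sum = 3032 + 1913 + 5887 + 6683 = 17515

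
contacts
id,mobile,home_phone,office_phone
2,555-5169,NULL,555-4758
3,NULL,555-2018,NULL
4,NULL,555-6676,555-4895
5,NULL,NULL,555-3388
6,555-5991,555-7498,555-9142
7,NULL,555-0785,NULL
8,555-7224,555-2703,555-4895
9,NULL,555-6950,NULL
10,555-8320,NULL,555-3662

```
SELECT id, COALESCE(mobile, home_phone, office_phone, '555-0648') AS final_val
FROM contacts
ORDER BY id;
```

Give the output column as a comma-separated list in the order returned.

id=2: mobile=555-5169 → 555-5169
id=3: mobile=NULL, home_phone=555-2018 → 555-2018
id=4: mobile=NULL, home_phone=555-6676 → 555-6676
id=5: mobile=NULL, home_phone=NULL, office_phone=555-3388 → 555-3388
id=6: mobile=555-5991 → 555-5991
id=7: mobile=NULL, home_phone=555-0785 → 555-0785
id=8: mobile=555-7224 → 555-7224
id=9: mobile=NULL, home_phone=555-6950 → 555-6950
id=10: mobile=555-8320 → 555-8320

555-5169, 555-2018, 555-6676, 555-3388, 555-5991, 555-0785, 555-7224, 555-6950, 555-8320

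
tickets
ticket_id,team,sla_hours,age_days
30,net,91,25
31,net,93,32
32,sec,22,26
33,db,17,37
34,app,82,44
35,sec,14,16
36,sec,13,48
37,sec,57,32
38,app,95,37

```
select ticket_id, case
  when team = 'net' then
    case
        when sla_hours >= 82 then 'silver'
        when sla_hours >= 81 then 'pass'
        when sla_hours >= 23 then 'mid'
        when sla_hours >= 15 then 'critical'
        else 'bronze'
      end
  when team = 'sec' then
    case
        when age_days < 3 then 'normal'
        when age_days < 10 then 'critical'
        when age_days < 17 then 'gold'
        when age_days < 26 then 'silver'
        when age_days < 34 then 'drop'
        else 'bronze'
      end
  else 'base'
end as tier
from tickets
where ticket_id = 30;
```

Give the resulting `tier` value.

ticket_id = 30: team=net, sla_hours=91, age_days=25.
team='net' → inner[sla_hours >= 82] → silver

silver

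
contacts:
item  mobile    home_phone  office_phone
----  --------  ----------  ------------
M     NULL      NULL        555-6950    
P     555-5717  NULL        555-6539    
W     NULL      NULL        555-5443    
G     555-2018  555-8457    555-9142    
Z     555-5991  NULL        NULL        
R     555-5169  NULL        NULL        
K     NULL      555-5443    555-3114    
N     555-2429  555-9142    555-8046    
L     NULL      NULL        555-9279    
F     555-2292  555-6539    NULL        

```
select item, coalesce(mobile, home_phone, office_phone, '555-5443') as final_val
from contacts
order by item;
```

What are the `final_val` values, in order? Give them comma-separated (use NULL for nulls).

555-2292, 555-2018, 555-5443, 555-9279, 555-6950, 555-2429, 555-5717, 555-5169, 555-5443, 555-5991

item=F: mobile=555-2292 → 555-2292
item=G: mobile=555-2018 → 555-2018
item=K: mobile=NULL, home_phone=555-5443 → 555-5443
item=L: mobile=NULL, home_phone=NULL, office_phone=555-9279 → 555-9279
item=M: mobile=NULL, home_phone=NULL, office_phone=555-6950 → 555-6950
item=N: mobile=555-2429 → 555-2429
item=P: mobile=555-5717 → 555-5717
item=R: mobile=555-5169 → 555-5169
item=W: mobile=NULL, home_phone=NULL, office_phone=555-5443 → 555-5443
item=Z: mobile=555-5991 → 555-5991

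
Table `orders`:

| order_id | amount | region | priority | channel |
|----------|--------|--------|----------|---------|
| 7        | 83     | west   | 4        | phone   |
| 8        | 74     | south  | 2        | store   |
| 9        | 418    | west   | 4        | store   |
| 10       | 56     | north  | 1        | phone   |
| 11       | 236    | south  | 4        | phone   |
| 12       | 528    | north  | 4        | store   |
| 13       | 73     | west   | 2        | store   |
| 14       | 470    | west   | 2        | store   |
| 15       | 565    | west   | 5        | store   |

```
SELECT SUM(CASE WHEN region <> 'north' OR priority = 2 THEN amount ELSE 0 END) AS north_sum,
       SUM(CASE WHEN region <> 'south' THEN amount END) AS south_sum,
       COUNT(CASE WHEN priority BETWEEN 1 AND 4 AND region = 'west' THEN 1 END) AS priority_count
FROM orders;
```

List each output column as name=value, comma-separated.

north_sum=1919, south_sum=2193, priority_count=4

[north_sum: region <> 'north' OR priority = 2]
order_id=7: ✓ → 83
order_id=8: ✓ → 74
order_id=9: ✓ → 418
order_id=10: ✗
order_id=11: ✓ → 236
order_id=12: ✗
order_id=13: ✓ → 73
order_id=14: ✓ → 470
order_id=15: ✓ → 565
north_sum = 83 + 74 + 418 + 236 + 73 + 470 + 565 = 1919
—
[south_sum: region <> 'south']
order_id=7: ✓ → 83
order_id=8: ✗
order_id=9: ✓ → 418
order_id=10: ✓ → 56
order_id=11: ✗
order_id=12: ✓ → 528
order_id=13: ✓ → 73
order_id=14: ✓ → 470
order_id=15: ✓ → 565
south_sum = 83 + 418 + 56 + 528 + 73 + 470 + 565 = 2193
—
[priority_count: priority BETWEEN 1 AND 4 AND region = 'west']
order_id=7: ✓ → 1
order_id=8: ✗
order_id=9: ✓ → 1
order_id=10: ✗
order_id=11: ✗
order_id=12: ✗
order_id=13: ✓ → 1
order_id=14: ✓ → 1
order_id=15: ✗
priority_count = COUNT(1, 1, 1, 1) = 4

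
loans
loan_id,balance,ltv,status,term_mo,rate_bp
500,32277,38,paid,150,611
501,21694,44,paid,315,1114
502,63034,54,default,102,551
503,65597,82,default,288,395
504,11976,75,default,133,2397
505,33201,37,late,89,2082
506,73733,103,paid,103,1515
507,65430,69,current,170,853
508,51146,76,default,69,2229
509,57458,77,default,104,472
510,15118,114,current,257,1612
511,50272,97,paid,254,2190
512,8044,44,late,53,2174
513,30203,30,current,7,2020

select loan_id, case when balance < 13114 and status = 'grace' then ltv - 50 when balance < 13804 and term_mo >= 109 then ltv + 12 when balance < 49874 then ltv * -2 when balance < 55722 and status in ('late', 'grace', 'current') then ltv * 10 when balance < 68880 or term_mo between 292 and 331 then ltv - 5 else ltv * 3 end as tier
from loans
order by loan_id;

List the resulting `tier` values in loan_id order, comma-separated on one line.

loan_id=500: balance < 49874 → -76
loan_id=501: balance < 49874 → -88
loan_id=502: balance < 68880 or term_mo between 292 and 331 → 49
loan_id=503: balance < 68880 or term_mo between 292 and 331 → 77
loan_id=504: balance < 13804 and term_mo >= 109 → 87
loan_id=505: balance < 49874 → -74
loan_id=506: ELSE → 309
loan_id=507: balance < 68880 or term_mo between 292 and 331 → 64
loan_id=508: balance < 68880 or term_mo between 292 and 331 → 71
loan_id=509: balance < 68880 or term_mo between 292 and 331 → 72
loan_id=510: balance < 49874 → -228
loan_id=511: balance < 68880 or term_mo between 292 and 331 → 92
loan_id=512: balance < 49874 → -88
loan_id=513: balance < 49874 → -60

-76, -88, 49, 77, 87, -74, 309, 64, 71, 72, -228, 92, -88, -60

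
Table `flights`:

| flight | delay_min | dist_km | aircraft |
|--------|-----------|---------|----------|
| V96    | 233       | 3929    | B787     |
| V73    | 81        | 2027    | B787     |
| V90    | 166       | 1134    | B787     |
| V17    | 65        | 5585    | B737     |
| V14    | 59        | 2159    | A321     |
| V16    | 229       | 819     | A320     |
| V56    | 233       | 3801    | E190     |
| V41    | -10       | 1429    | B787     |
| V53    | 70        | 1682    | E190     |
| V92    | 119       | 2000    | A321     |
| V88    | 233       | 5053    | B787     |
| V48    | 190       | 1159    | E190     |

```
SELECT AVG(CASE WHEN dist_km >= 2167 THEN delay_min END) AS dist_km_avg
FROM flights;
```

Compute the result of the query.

flight=V96: ✓ → 233
flight=V73: ✗
flight=V90: ✗
flight=V17: ✓ → 65
flight=V14: ✗
flight=V16: ✗
flight=V56: ✓ → 233
flight=V41: ✗
flight=V53: ✗
flight=V92: ✗
flight=V88: ✓ → 233
flight=V48: ✗
dist_km_avg = (233 + 65 + 233 + 233) / 4 = 191

191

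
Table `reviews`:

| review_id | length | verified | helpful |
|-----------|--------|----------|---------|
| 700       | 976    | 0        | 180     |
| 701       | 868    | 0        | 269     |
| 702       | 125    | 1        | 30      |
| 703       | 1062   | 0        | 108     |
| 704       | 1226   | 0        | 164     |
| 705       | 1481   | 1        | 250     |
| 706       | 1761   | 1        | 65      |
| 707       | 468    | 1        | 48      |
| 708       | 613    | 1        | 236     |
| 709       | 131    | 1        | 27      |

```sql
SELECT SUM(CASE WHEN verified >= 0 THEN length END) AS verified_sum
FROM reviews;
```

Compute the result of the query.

review_id=700: ✓ → 976
review_id=701: ✓ → 868
review_id=702: ✓ → 125
review_id=703: ✓ → 1062
review_id=704: ✓ → 1226
review_id=705: ✓ → 1481
review_id=706: ✓ → 1761
review_id=707: ✓ → 468
review_id=708: ✓ → 613
review_id=709: ✓ → 131
verified_sum = 976 + 868 + 125 + 1062 + 1226 + 1481 + 1761 + 468 + 613 + 131 = 8711

8711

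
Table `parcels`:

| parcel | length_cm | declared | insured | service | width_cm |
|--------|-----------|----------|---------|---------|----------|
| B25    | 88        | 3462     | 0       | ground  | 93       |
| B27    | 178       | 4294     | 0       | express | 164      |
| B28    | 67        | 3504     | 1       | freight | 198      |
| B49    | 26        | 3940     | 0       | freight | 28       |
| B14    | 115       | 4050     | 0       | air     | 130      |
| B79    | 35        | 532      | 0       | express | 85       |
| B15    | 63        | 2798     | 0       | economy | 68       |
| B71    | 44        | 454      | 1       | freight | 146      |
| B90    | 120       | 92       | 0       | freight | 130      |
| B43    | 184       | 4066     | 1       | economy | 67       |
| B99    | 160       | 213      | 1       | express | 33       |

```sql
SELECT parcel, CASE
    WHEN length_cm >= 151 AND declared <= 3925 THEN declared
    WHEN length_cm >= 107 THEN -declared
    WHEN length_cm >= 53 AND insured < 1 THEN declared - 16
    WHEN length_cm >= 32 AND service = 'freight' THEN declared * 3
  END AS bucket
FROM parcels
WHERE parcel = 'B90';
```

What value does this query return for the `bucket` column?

-92

parcel = B90: length_cm=120, declared=92, insured=0, service=freight, width_cm=130.
length_cm >= 151 AND declared <= 3925 → false
length_cm >= 107 → true → -92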